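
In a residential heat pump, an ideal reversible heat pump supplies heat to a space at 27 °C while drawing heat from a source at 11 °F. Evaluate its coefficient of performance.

T_H = 27 °C → 27 + 273.15 = 300.15 K.
T_C = 11 °F → (11 − 32) × 5/9 = -11.67 °C = 261.48 K.
COP_HP = T_H/(T_H − T_C) = 300.15/(300.15 − 261.48) = 7.76.

COP_HP ≈ 7.76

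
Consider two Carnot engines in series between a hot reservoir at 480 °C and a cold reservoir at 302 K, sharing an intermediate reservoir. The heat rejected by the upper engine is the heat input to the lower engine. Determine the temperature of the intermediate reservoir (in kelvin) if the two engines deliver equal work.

T_m ≈ 528 K

T_H = 480 °C → 480 + 273.15 = 753.15 K.
For reversible stages Q_m = Q_H·(T_m/T_H). Setting W₁ = Q_H(1 − T_m/T_H) equal to W₂ = Q_m(1 − T_C/T_m) = Q_H·(T_m − T_C)/T_H gives T_H − T_m = T_m − T_C, so T_m = (T_H + T_C)/2 = (753.15 + 302.00)/2 = 528 K.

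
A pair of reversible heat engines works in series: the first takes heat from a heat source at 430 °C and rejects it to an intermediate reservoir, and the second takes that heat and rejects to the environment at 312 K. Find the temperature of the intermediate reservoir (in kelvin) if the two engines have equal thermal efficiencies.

T_H = 430 °C → 430 + 273.15 = 703.15 K.
Equal efficiencies require 1 − T_m/T_H = 1 − T_C/T_m, i.e. T_m/T_H = T_C/T_m, so T_m = √(T_H·T_C) = √(703.15 × 312.00) = 468 K.

T_m ≈ 468 K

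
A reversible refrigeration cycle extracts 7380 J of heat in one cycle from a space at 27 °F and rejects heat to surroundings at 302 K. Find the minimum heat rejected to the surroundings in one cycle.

Q_H ≈ 8243 J

T_C = 27 °F → (27 − 32) × 5/9 = -2.78 °C = 270.37 K.
For a reversible cycle Q_H/Q_C = T_H/T_C, so Q_H = Q_C·T_H/T_C = 7380 × 302.00/270.37 = 8243 J.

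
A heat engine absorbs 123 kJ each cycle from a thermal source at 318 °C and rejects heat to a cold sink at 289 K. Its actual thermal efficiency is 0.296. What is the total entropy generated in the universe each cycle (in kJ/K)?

ΔS_univ ≈ 0.0916 kJ/K

T_H = 318 °C → 318 + 273.15 = 591.15 K.
W = η·Q_H = 0.296 × 123 = 36.41 kJ, so Q_C = Q_H − W = 86.59 kJ.
The hot reservoir loses entropy Q_H/T_H = 123/591.15 = 0.2081 kJ/K; the cold reservoir gains Q_C/T_C = 86.59/289.00 = 0.2996 kJ/K.
ΔS_univ = −Q_H/T_H + Q_C/T_C = 0.0916 kJ/K (> 0, since η = 0.296 < η_Carnot = 0.511).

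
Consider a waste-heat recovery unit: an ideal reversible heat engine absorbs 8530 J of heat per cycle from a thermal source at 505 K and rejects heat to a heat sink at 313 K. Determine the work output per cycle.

W ≈ 3240 J

The Carnot efficiency is η = 1 − T_C/T_H = 1 − 313.00/505.00 = 0.3802.
W = η·Q_H = 0.3802 × 8530 = 3240 J.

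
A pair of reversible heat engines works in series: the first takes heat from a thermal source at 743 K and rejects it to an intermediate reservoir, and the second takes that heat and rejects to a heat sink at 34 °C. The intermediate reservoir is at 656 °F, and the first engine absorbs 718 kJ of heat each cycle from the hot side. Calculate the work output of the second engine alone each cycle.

T_C = 34 °C → 34 + 273.15 = 307.15 K.
T_m = 656 °F → (656 − 32) × 5/9 = 346.67 °C = 619.82 K.
Heat entering the second stage: Q_m = Q_H·(T_m/T_H) = 718 × 619.82/743.00 = 599 kJ.
Second-stage efficiency η₂ = 1 − T_C/T_m = 1 − 307.15/619.82 = 0.5045, so W₂ = η₂·Q_m = 302 kJ.

W₂ ≈ 302 kJ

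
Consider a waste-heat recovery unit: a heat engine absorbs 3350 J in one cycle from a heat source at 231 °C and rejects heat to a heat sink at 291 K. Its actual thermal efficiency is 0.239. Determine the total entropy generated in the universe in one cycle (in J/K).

T_H = 231 °C → 231 + 273.15 = 504.15 K.
W = η·Q_H = 0.239 × 3350 = 800.6 J, so Q_C = Q_H − W = 2549 J.
The hot reservoir loses entropy Q_H/T_H = 3350/504.15 = 6.645 J/K; the cold reservoir gains Q_C/T_C = 2549/291.00 = 8.761 J/K.
ΔS_univ = −Q_H/T_H + Q_C/T_C = 2.12 J/K (> 0, since η = 0.239 < η_Carnot = 0.423).

ΔS_univ ≈ 2.12 J/K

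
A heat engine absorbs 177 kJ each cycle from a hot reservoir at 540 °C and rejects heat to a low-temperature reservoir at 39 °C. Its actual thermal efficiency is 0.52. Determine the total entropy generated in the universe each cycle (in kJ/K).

T_H = 540 °C → 540 + 273.15 = 813.15 K.
T_C = 39 °C → 39 + 273.15 = 312.15 K.
W = η·Q_H = 0.52 × 177 = 92.04 kJ, so Q_C = Q_H − W = 84.96 kJ.
Entropy balance on the reservoirs: −Q_H/T_H = -0.2177 kJ/K, +Q_C/T_C = 0.2722 kJ/K.
ΔS_univ = −Q_H/T_H + Q_C/T_C = 0.0545 kJ/K (> 0, since η = 0.52 < η_Carnot = 0.616).

ΔS_univ ≈ 0.0545 kJ/K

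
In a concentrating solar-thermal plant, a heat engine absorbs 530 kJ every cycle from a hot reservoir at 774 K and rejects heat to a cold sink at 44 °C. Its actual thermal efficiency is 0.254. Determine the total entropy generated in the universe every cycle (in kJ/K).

T_C = 44 °C → 44 + 273.15 = 317.15 K.
W = η·Q_H = 0.254 × 530 = 134.6 kJ, so Q_C = Q_H − W = 395.4 kJ.
Entropy balance on the reservoirs: −Q_H/T_H = -0.6848 kJ/K, +Q_C/T_C = 1.247 kJ/K.
ΔS_univ = −Q_H/T_H + Q_C/T_C = 0.562 kJ/K (> 0, since η = 0.254 < η_Carnot = 0.590).

ΔS_univ ≈ 0.562 kJ/K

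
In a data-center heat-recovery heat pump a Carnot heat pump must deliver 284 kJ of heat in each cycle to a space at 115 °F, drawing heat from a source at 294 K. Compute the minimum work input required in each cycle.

W_in ≈ 22.5 kJ

T_H = 115 °F → (115 − 32) × 5/9 = 46.11 °C = 319.26 K.
Reversible heating COP: COP_HP = T_H/(T_H − T_C) = 319.26/25.26 = 12.6384.
W = Q_H/COP_HP = 284/12.6384 = 22.5 kJ.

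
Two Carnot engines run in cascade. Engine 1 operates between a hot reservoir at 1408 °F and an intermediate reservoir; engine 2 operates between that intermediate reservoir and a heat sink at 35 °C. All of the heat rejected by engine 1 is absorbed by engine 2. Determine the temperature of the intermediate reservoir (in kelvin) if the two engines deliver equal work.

T_H = 1408 °F → (1408 − 32) × 5/9 = 764.44 °C = 1037.59 K.
T_C = 35 °C → 35 + 273.15 = 308.15 K.
For reversible stages Q_m = Q_H·(T_m/T_H). Setting W₁ = Q_H(1 − T_m/T_H) equal to W₂ = Q_m(1 − T_C/T_m) = Q_H·(T_m − T_C)/T_H gives T_H − T_m = T_m − T_C, so T_m = (T_H + T_C)/2 = (1037.59 + 308.15)/2 = 672.9 K.

T_m ≈ 672.9 K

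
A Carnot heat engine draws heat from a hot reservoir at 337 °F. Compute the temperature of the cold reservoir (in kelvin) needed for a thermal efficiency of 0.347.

T_C ≈ 289 K

T_H = 337 °F → (337 − 32) × 5/9 = 169.44 °C = 442.59 K.
From η = 1 − T_C/T_H, T_C = T_H·(1 − η) = 442.59 × (1 − 0.347) = 289 K.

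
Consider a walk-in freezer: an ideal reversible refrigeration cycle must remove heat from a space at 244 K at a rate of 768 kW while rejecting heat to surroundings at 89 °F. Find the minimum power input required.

T_H = 89 °F → (89 − 32) × 5/9 = 31.67 °C = 304.82 K.
Carnot COP: COP_R = T_C/(T_H − T_C) = 244.00/60.82 = 4.0121.
W = Q_C/COP_R = 768/4.0121 = 191 kW.

Ẇ_in ≈ 191 kW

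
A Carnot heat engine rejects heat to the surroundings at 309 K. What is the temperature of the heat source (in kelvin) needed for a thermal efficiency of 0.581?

T_H ≈ 737 K

From η = 1 − T_C/T_H, solving for T_H gives T_H = T_C/(1 − η) = 309.00/(1 − 0.581) = 737 K.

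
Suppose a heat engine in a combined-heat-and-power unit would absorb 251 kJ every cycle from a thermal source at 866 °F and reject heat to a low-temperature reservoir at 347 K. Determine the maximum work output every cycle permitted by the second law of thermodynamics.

T_H = 866 °F → (866 − 32) × 5/9 = 463.33 °C = 736.48 K.
No engine can exceed the Carnot limit: η_max = 1 − T_C/T_H = 1 − 347.00/736.48 = 0.5288.
W_max = η_max · Q_H = 0.5288 × 251 = 133 kJ.

W_max ≈ 133 kJ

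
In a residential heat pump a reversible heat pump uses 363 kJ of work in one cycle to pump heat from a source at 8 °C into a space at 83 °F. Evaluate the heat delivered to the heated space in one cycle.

Q_H ≈ 5380 kJ

T_H = 83 °F → (83 − 32) × 5/9 = 28.33 °C = 301.48 K.
T_C = 8 °C → 8 + 273.15 = 281.15 K.
COP_HP = T_H/(T_H − T_C) = 301.48/20.33 = 14.8270.
Q_H = COP_HP · W = 14.8270 × 363 = 5380 kJ.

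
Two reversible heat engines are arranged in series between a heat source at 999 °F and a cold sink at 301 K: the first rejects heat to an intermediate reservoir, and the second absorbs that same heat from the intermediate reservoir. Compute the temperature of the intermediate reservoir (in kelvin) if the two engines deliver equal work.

T_H = 999 °F → (999 − 32) × 5/9 = 537.22 °C = 810.37 K.
For reversible stages Q_m = Q_H·(T_m/T_H). Setting W₁ = Q_H(1 − T_m/T_H) equal to W₂ = Q_m(1 − T_C/T_m) = Q_H·(T_m − T_C)/T_H gives T_H − T_m = T_m − T_C, so T_m = (T_H + T_C)/2 = (810.37 + 301.00)/2 = 555.7 K.

T_m ≈ 555.7 K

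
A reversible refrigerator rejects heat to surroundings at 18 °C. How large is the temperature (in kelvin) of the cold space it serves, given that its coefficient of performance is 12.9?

T_C ≈ 270.2 K

T_H = 18 °C → 18 + 273.15 = 291.15 K.
COP_R = T_C/(T_H − T_C) ⇒ T_C = T_H·COP_R/(1 + COP_R) = 291.15 × 12.9/(1 + 12.9) = 270.2 K.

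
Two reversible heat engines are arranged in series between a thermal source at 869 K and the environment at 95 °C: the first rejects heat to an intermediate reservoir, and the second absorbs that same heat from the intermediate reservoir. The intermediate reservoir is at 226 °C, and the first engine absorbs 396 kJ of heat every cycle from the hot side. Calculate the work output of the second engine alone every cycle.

W₂ ≈ 59.7 kJ

T_C = 95 °C → 95 + 273.15 = 368.15 K.
T_m = 226 °C → 226 + 273.15 = 499.15 K.
Heat entering the second stage: Q_m = Q_H·(T_m/T_H) = 396 × 499.15/869.00 = 227 kJ.
Second-stage efficiency η₂ = 1 − T_C/T_m = 1 − 368.15/499.15 = 0.2624, so W₂ = η₂·Q_m = 59.7 kJ.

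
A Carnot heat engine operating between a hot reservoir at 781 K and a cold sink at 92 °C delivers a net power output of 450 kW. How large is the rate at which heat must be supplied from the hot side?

T_C = 92 °C → 92 + 273.15 = 365.15 K.
Carnot efficiency: η = 1 − T_C/T_H = 1 − 365.15/781.00 = 0.5325.
Q_H = W/η = 450/0.5325 = 845.1 kW.

Q̇_H ≈ 845.1 kW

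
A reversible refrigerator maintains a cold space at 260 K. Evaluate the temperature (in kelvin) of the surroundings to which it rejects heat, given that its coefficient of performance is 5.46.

T_H ≈ 308 K

COP_R = T_C/(T_H − T_C) ⇒ T_H = T_C·(1 + 1/COP_R) = 260.00 × (1 + 1/5.46) = 308 K.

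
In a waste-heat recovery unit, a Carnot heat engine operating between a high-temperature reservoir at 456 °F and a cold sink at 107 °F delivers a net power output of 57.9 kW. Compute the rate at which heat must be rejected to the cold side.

Q̇_C ≈ 94.0 kW

T_H = 456 °F → (456 − 32) × 5/9 = 235.56 °C = 508.71 K.
T_C = 107 °F → (107 − 32) × 5/9 = 41.67 °C = 314.82 K.
η_rev = 1 − T_C/T_H = 1 − 314.82/508.71 = 0.3811.
Since Q_C/Q_H = T_C/T_H and Q_H = W/η, Q_C = W·T_C/(T_H − T_C) = 57.9 × 314.82/193.89 = 94.0 kW.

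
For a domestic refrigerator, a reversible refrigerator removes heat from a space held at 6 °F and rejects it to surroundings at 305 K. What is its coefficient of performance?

T_C = 6 °F → (6 − 32) × 5/9 = -14.44 °C = 258.71 K.
COP_R = T_C/(T_H − T_C) = 258.71/(305.00 − 258.71) = 5.588.

COP_R ≈ 5.588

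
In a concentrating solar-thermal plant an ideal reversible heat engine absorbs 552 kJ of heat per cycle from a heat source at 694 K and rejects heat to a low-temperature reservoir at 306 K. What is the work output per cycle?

Carnot efficiency: η = 1 − T_C/T_H = 1 − 306.00/694.00 = 0.5591.
W = η·Q_H = 0.5591 × 552 = 308.6 kJ.

W ≈ 308.6 kJ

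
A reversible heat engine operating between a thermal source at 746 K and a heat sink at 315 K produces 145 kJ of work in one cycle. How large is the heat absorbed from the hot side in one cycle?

Since the cycle is reversible, η = 1 − T_C/T_H = 1 − 315.00/746.00 = 0.5777.
Q_H = W/η = 145/0.5777 = 251 kJ.

Q_H ≈ 251 kJ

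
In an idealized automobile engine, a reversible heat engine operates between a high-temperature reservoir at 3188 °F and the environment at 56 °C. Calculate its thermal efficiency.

η ≈ 0.8376

T_H = 3188 °F → (3188 − 32) × 5/9 = 1753.33 °C = 2026.48 K.
T_C = 56 °C → 56 + 273.15 = 329.15 K.
Since the cycle is reversible, η = 1 − T_C/T_H = 1 − 329.15/2026.48 = 0.8376.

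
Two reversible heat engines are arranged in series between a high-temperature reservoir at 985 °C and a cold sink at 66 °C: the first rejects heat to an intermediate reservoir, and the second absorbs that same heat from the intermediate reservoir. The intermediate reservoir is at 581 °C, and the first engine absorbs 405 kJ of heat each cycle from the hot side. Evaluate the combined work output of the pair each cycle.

W_total ≈ 296 kJ

T_H = 985 °C → 985 + 273.15 = 1258.15 K.
T_C = 66 °C → 66 + 273.15 = 339.15 K.
Two reversible stages in series are equivalent to a single Carnot engine between T_H and T_C, so η_total = 1 − T_C/T_H = 1 − 339.15/1258.15 = 0.7304.
W_total = η_total · Q_H = 0.7304 × 405 = 296 kJ.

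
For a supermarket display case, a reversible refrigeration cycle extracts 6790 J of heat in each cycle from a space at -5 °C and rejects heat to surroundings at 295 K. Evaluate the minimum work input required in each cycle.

W_in ≈ 680 J

T_C = -5 °C → -5 + 273.15 = 268.15 K.
The reversible coefficient of performance is COP_R = T_C/(T_H − T_C) = 268.15/26.85 = 9.9870.
W = Q_C/COP_R = 6790/9.9870 = 680 J.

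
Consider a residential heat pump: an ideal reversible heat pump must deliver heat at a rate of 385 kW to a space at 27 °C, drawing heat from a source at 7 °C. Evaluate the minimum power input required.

Ẇ_in ≈ 25.65 kW

T_H = 27 °C → 27 + 273.15 = 300.15 K.
T_C = 7 °C → 7 + 273.15 = 280.15 K.
The Carnot heat-pump COP is COP_HP = T_H/(T_H − T_C) = 300.15/20.00 = 15.0075.
W = Q_H/COP_HP = 385/15.0075 = 25.65 kW.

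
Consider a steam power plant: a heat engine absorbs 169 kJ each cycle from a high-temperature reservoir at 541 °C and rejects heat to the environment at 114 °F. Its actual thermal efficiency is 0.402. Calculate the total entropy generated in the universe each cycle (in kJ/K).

ΔS_univ ≈ 0.1095 kJ/K

T_H = 541 °C → 541 + 273.15 = 814.15 K.
T_C = 114 °F → (114 − 32) × 5/9 = 45.56 °C = 318.71 K.
W = η·Q_H = 0.402 × 169 = 67.94 kJ, so Q_C = Q_H − W = 101.1 kJ.
The hot reservoir loses entropy Q_H/T_H = 169/814.15 = 0.2076 kJ/K; the cold reservoir gains Q_C/T_C = 101.1/318.71 = 0.3171 kJ/K.
ΔS_univ = −Q_H/T_H + Q_C/T_C = 0.1095 kJ/K (> 0, since η = 0.402 < η_Carnot = 0.609).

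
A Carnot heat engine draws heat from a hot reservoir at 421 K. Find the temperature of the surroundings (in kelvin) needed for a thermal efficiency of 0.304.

From η = 1 − T_C/T_H, T_C = T_H·(1 − η) = 421.00 × (1 − 0.304) = 293 K.

T_C ≈ 293 K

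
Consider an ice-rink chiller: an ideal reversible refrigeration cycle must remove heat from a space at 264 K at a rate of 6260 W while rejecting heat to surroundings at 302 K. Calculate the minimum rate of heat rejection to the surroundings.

For a reversible cycle Q_H/Q_C = T_H/T_C, so Q_H = Q_C·T_H/T_C = 6260 × 302.00/264.00 = 7160 W.

Q̇_H ≈ 7160 W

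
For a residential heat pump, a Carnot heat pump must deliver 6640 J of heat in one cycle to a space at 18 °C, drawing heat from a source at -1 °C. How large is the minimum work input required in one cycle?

W_in ≈ 433.3 J

T_H = 18 °C → 18 + 273.15 = 291.15 K.
T_C = -1 °C → -1 + 273.15 = 272.15 K.
COP_HP = T_H/(T_H − T_C) = 291.15/19.00 = 15.3237.
W = Q_H/COP_HP = 6640/15.3237 = 433.3 J.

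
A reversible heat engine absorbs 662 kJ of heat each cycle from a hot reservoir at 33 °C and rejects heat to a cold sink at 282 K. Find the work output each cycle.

T_H = 33 °C → 33 + 273.15 = 306.15 K.
Since the cycle is reversible, η = 1 − T_C/T_H = 1 − 282.00/306.15 = 0.0789.
W = η·Q_H = 0.0789 × 662 = 52.2 kJ.

W ≈ 52.2 kJ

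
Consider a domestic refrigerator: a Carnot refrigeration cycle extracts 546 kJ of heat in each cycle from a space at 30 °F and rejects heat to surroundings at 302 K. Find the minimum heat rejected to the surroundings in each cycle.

T_C = 30 °F → (30 − 32) × 5/9 = -1.11 °C = 272.04 K.
For a reversible cycle Q_H/Q_C = T_H/T_C, so Q_H = Q_C·T_H/T_C = 546 × 302.00/272.04 = 606.1 kJ.

Q_H ≈ 606.1 kJ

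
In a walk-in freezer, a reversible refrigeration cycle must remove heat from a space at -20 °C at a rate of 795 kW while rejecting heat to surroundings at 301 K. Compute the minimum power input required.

T_C = -20 °C → -20 + 273.15 = 253.15 K.
COP_R = T_C/(T_H − T_C) = 253.15/47.85 = 5.2905.
W = Q_C/COP_R = 795/5.2905 = 150 kW.

Ẇ_in ≈ 150 kW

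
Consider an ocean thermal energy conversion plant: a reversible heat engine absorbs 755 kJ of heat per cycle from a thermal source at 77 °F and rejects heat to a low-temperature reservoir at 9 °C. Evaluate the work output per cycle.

W ≈ 40.5 kJ

T_H = 77 °F → (77 − 32) × 5/9 = 25.00 °C = 298.15 K.
T_C = 9 °C → 9 + 273.15 = 282.15 K.
η_rev = 1 − T_C/T_H = 1 − 282.15/298.15 = 0.0537.
W = η·Q_H = 0.0537 × 755 = 40.5 kJ.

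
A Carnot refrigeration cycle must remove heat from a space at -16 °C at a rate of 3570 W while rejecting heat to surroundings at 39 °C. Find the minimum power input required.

T_H = 39 °C → 39 + 273.15 = 312.15 K.
T_C = -16 °C → -16 + 273.15 = 257.15 K.
Carnot COP: COP_R = T_C/(T_H − T_C) = 257.15/55.00 = 4.6755.
W = Q_C/COP_R = 3570/4.6755 = 764 W.

Ẇ_in ≈ 764 W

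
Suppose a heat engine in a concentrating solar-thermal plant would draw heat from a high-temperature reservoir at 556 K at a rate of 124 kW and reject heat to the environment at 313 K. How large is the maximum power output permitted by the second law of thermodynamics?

The upper bound on efficiency is η_max = 1 − T_C/T_H = 1 − 313.00/556.00 = 0.4371.
W_max = η_max · Q_H = 0.4371 × 124 = 54.19 kW.

Ẇ_max ≈ 54.19 kW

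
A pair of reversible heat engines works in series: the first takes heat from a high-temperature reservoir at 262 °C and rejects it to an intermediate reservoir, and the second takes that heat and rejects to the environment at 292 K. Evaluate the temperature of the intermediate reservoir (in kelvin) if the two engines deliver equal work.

T_m ≈ 413.6 K

T_H = 262 °C → 262 + 273.15 = 535.15 K.
For reversible stages Q_m = Q_H·(T_m/T_H). Setting W₁ = Q_H(1 − T_m/T_H) equal to W₂ = Q_m(1 − T_C/T_m) = Q_H·(T_m − T_C)/T_H gives T_H − T_m = T_m − T_C, so T_m = (T_H + T_C)/2 = (535.15 + 292.00)/2 = 413.6 K.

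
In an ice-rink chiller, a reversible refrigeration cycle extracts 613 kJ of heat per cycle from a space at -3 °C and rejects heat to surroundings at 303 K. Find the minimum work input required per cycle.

T_C = -3 °C → -3 + 273.15 = 270.15 K.
For a reversible refrigerator, COP_R = T_C/(T_H − T_C) = 270.15/32.85 = 8.2237.
W = Q_C/COP_R = 613/8.2237 = 74.5 kJ.

W_in ≈ 74.5 kJ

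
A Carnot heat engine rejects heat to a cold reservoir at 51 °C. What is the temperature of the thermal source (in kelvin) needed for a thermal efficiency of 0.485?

T_C = 51 °C → 51 + 273.15 = 324.15 K.
From η = 1 − T_C/T_H, solving for T_H gives T_H = T_C/(1 − η) = 324.15/(1 − 0.485) = 629.4 K.

T_H ≈ 629.4 K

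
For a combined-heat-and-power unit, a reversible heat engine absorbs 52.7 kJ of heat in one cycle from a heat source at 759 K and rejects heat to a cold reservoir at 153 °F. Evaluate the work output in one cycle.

W ≈ 29.1 kJ

T_C = 153 °F → (153 − 32) × 5/9 = 67.22 °C = 340.37 K.
Carnot efficiency: η = 1 − T_C/T_H = 1 − 340.37/759.00 = 0.5516.
W = η·Q_H = 0.5516 × 52.7 = 29.1 kJ.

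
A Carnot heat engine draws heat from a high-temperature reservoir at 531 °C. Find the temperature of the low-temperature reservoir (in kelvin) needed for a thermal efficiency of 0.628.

T_C ≈ 299 K

T_H = 531 °C → 531 + 273.15 = 804.15 K.
From η = 1 − T_C/T_H, T_C = T_H·(1 − η) = 804.15 × (1 − 0.628) = 299 K.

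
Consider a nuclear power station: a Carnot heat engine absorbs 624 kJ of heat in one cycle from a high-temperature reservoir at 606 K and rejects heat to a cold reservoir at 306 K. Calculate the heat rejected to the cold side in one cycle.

Q_C ≈ 315.1 kJ

η_rev = 1 − T_C/T_H = 1 − 306.00/606.00 = 0.4950.
For a reversible cycle Q_C/Q_H = T_C/T_H, so Q_C = 624 × 306.00/606.00 = 315.1 kJ.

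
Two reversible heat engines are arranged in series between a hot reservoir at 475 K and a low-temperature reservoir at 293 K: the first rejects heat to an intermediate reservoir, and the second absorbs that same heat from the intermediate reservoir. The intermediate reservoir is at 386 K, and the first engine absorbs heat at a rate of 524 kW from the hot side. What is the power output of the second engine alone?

Ẇ₂ ≈ 103 kW

Heat entering the second stage: Q_m = Q_H·(T_m/T_H) = 524 × 386.00/475.00 = 426 kW.
Second-stage efficiency η₂ = 1 − T_C/T_m = 1 − 293.00/386.00 = 0.2409, so W₂ = η₂·Q_m = 103 kW.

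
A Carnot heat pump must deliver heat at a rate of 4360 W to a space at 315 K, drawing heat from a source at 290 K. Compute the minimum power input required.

COP_HP = T_H/(T_H − T_C) = 315.00/25.00 = 12.6000.
W = Q_H/COP_HP = 4360/12.6000 = 346 W.

Ẇ_in ≈ 346 W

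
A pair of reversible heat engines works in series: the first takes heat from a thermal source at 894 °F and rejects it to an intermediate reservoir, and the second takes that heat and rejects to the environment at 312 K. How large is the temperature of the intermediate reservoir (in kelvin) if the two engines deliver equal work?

T_H = 894 °F → (894 − 32) × 5/9 = 478.89 °C = 752.04 K.
For reversible stages Q_m = Q_H·(T_m/T_H). Setting W₁ = Q_H(1 − T_m/T_H) equal to W₂ = Q_m(1 − T_C/T_m) = Q_H·(T_m − T_C)/T_H gives T_H − T_m = T_m − T_C, so T_m = (T_H + T_C)/2 = (752.04 + 312.00)/2 = 532 K.

T_m ≈ 532 K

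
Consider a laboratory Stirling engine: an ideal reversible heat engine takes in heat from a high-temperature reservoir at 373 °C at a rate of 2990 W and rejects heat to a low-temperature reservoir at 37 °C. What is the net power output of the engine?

Ẇ ≈ 1555 W

T_H = 373 °C → 373 + 273.15 = 646.15 K.
T_C = 37 °C → 37 + 273.15 = 310.15 K.
The Carnot efficiency is η = 1 − T_C/T_H = 1 − 310.15/646.15 = 0.5200.
W = η·Q_H = 0.5200 × 2990 = 1555 W.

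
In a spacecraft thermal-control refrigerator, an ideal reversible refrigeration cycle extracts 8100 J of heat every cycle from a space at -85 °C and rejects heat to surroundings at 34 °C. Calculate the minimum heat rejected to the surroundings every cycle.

T_H = 34 °C → 34 + 273.15 = 307.15 K.
T_C = -85 °C → -85 + 273.15 = 188.15 K.
For a reversible cycle Q_H/Q_C = T_H/T_C, so Q_H = Q_C·T_H/T_C = 8100 × 307.15/188.15 = 13200 J.

Q_H ≈ 13200 J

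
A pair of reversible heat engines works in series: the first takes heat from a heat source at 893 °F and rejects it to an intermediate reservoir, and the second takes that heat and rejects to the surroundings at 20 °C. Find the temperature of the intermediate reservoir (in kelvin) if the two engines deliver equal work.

T_H = 893 °F → (893 − 32) × 5/9 = 478.33 °C = 751.48 K.
T_C = 20 °C → 20 + 273.15 = 293.15 K.
For reversible stages Q_m = Q_H·(T_m/T_H). Setting W₁ = Q_H(1 − T_m/T_H) equal to W₂ = Q_m(1 − T_C/T_m) = Q_H·(T_m − T_C)/T_H gives T_H − T_m = T_m − T_C, so T_m = (T_H + T_C)/2 = (751.48 + 293.15)/2 = 522 K.

T_m ≈ 522 K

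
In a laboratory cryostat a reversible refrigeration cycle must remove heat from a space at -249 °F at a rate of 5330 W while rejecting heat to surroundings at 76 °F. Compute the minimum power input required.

Ẇ_in ≈ 8220 W

T_H = 76 °F → (76 − 32) × 5/9 = 24.44 °C = 297.59 K.
T_C = -249 °F → (-249 − 32) × 5/9 = -156.11 °C = 117.04 K.
For a reversible refrigerator, COP_R = T_C/(T_H − T_C) = 117.04/180.56 = 0.6482.
W = Q_C/COP_R = 5330/0.6482 = 8220 W.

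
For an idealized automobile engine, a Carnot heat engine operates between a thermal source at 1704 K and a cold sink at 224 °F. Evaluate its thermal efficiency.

η ≈ 0.7771

T_C = 224 °F → (224 − 32) × 5/9 = 106.67 °C = 379.82 K.
η_rev = 1 − T_C/T_H = 1 − 379.82/1704.00 = 0.7771.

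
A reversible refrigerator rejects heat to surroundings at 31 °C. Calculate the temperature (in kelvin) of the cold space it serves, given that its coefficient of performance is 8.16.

T_H = 31 °C → 31 + 273.15 = 304.15 K.
COP_R = T_C/(T_H − T_C) ⇒ T_C = T_H·COP_R/(1 + COP_R) = 304.15 × 8.16/(1 + 8.16) = 270.9 K.

T_C ≈ 270.9 K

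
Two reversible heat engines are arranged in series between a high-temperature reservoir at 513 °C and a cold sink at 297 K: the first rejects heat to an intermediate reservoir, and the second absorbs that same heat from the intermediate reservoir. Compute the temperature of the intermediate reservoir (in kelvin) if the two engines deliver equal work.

T_H = 513 °C → 513 + 273.15 = 786.15 K.
For reversible stages Q_m = Q_H·(T_m/T_H). Setting W₁ = Q_H(1 − T_m/T_H) equal to W₂ = Q_m(1 − T_C/T_m) = Q_H·(T_m − T_C)/T_H gives T_H − T_m = T_m − T_C, so T_m = (T_H + T_C)/2 = (786.15 + 297.00)/2 = 542 K.

T_m ≈ 542 K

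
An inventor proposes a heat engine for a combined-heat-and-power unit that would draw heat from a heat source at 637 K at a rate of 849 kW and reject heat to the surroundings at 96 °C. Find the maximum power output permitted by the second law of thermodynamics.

T_C = 96 °C → 96 + 273.15 = 369.15 K.
The second-law ceiling is the Carnot efficiency, η_max = 1 − T_C/T_H = 1 − 369.15/637.00 = 0.4205.
W_max = η_max · Q_H = 0.4205 × 849 = 357.0 kW.

Ẇ_max ≈ 357.0 kW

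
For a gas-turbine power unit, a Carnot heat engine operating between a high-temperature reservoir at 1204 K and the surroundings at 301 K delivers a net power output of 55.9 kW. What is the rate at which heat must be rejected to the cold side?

Q̇_C ≈ 18.6 kW

The Carnot efficiency is η = 1 − T_C/T_H = 1 − 301.00/1204.00 = 0.7500.
Since Q_C/Q_H = T_C/T_H and Q_H = W/η, Q_C = W·T_C/(T_H − T_C) = 55.9 × 301.00/903.00 = 18.6 kW.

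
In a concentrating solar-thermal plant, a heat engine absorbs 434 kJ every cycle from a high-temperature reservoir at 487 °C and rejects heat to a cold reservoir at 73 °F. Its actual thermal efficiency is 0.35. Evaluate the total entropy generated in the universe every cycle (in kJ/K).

ΔS_univ ≈ 0.382 kJ/K

T_H = 487 °C → 487 + 273.15 = 760.15 K.
T_C = 73 °F → (73 − 32) × 5/9 = 22.78 °C = 295.93 K.
W = η·Q_H = 0.35 × 434 = 151.9 kJ, so Q_C = Q_H − W = 282.1 kJ.
Entropy balance on the reservoirs: −Q_H/T_H = -0.5709 kJ/K, +Q_C/T_C = 0.9533 kJ/K.
ΔS_univ = −Q_H/T_H + Q_C/T_C = 0.382 kJ/K (> 0, since η = 0.35 < η_Carnot = 0.611).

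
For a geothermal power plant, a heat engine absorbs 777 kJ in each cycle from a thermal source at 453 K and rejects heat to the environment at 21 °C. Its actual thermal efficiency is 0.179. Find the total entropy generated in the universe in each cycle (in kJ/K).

ΔS_univ ≈ 0.453 kJ/K

T_C = 21 °C → 21 + 273.15 = 294.15 K.
W = η·Q_H = 0.179 × 777 = 139.1 kJ, so Q_C = Q_H − W = 637.9 kJ.
Reservoir entropy changes: ΔS_H = −Q_H/T_H = −777/453.00 = -1.715 kJ/K and ΔS_C = +Q_C/T_C = 637.9/294.15 = 2.169 kJ/K.
ΔS_univ = −Q_H/T_H + Q_C/T_C = 0.453 kJ/K (> 0, since η = 0.179 < η_Carnot = 0.351).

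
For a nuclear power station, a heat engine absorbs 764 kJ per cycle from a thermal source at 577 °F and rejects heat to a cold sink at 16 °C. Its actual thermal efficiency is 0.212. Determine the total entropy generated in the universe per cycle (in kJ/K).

T_H = 577 °F → (577 − 32) × 5/9 = 302.78 °C = 575.93 K.
T_C = 16 °C → 16 + 273.15 = 289.15 K.
W = η·Q_H = 0.212 × 764 = 162.0 kJ, so Q_C = Q_H − W = 602.0 kJ.
Entropy balance on the reservoirs: −Q_H/T_H = -1.327 kJ/K, +Q_C/T_C = 2.082 kJ/K.
ΔS_univ = −Q_H/T_H + Q_C/T_C = 0.7555 kJ/K (> 0, since η = 0.212 < η_Carnot = 0.498).

ΔS_univ ≈ 0.7555 kJ/K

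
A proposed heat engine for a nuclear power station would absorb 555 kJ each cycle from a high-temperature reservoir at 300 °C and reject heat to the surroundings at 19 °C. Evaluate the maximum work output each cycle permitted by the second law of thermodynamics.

T_H = 300 °C → 300 + 273.15 = 573.15 K.
T_C = 19 °C → 19 + 273.15 = 292.15 K.
By the Carnot theorem, η_max = 1 − T_C/T_H = 1 − 292.15/573.15 = 0.4903.
W_max = η_max · Q_H = 0.4903 × 555 = 272 kJ.

W_max ≈ 272 kJ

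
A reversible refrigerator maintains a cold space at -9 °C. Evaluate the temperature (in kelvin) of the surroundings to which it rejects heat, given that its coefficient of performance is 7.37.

T_C = -9 °C → -9 + 273.15 = 264.15 K.
COP_R = T_C/(T_H − T_C) ⇒ T_H = T_C·(1 + 1/COP_R) = 264.15 × (1 + 1/7.37) = 300 K.

T_H ≈ 300 K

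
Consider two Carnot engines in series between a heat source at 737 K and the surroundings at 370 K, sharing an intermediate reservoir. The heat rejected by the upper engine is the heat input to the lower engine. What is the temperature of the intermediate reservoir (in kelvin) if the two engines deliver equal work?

T_m ≈ 554 K

For reversible stages Q_m = Q_H·(T_m/T_H). Setting W₁ = Q_H(1 − T_m/T_H) equal to W₂ = Q_m(1 − T_C/T_m) = Q_H·(T_m − T_C)/T_H gives T_H − T_m = T_m − T_C, so T_m = (T_H + T_C)/2 = (737.00 + 370.00)/2 = 554 K.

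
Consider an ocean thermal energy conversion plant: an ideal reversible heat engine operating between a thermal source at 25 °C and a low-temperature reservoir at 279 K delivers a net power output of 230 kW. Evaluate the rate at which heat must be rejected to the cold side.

T_H = 25 °C → 25 + 273.15 = 298.15 K.
The Carnot efficiency is η = 1 − T_C/T_H = 1 − 279.00/298.15 = 0.0642.
Since Q_C/Q_H = T_C/T_H and Q_H = W/η, Q_C = W·T_C/(T_H − T_C) = 230 × 279.00/19.15 = 3350 kW.

Q̇_C ≈ 3350 kW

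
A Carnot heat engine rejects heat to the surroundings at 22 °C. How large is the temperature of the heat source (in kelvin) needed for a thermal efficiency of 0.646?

T_H ≈ 833.8 K

T_C = 22 °C → 22 + 273.15 = 295.15 K.
From η = 1 − T_C/T_H, solving for T_H gives T_H = T_C/(1 − η) = 295.15/(1 − 0.646) = 833.8 K.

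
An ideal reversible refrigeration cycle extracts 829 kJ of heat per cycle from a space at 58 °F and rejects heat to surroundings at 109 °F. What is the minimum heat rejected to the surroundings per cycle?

T_H = 109 °F → (109 − 32) × 5/9 = 42.78 °C = 315.93 K.
T_C = 58 °F → (58 − 32) × 5/9 = 14.44 °C = 287.59 K.
For a reversible cycle Q_H/Q_C = T_H/T_C, so Q_H = Q_C·T_H/T_C = 829 × 315.93/287.59 = 911 kJ.

Q_H ≈ 911 kJ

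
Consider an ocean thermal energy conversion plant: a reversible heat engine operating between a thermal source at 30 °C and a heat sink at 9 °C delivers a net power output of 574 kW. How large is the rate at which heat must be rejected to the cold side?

Q̇_C ≈ 7710 kW

T_H = 30 °C → 30 + 273.15 = 303.15 K.
T_C = 9 °C → 9 + 273.15 = 282.15 K.
For a reversible engine, η = 1 − T_C/T_H = 1 − 282.15/303.15 = 0.0693.
Since Q_C/Q_H = T_C/T_H and Q_H = W/η, Q_C = W·T_C/(T_H − T_C) = 574 × 282.15/21.00 = 7710 kW.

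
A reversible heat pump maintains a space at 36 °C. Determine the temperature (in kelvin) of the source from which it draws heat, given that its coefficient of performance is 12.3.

T_C ≈ 284.0 K

T_H = 36 °C → 36 + 273.15 = 309.15 K.
COP_HP = T_H/(T_H − T_C) ⇒ T_C = T_H·(COP_HP − 1)/COP_HP = 309.15 × (12.3 − 1)/12.3 = 284.0 K.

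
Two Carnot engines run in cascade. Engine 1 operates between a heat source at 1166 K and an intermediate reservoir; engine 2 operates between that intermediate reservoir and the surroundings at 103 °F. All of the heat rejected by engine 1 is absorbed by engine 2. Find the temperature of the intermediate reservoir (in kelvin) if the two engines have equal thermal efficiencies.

T_C = 103 °F → (103 − 32) × 5/9 = 39.44 °C = 312.59 K.
Equal efficiencies require 1 − T_m/T_H = 1 − T_C/T_m, i.e. T_m/T_H = T_C/T_m, so T_m = √(T_H·T_C) = √(1166.00 × 312.59) = 603.7 K.

T_m ≈ 603.7 K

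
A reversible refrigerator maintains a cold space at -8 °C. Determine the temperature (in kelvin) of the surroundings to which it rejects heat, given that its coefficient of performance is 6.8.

T_C = -8 °C → -8 + 273.15 = 265.15 K.
COP_R = T_C/(T_H − T_C) ⇒ T_H = T_C·(1 + 1/COP_R) = 265.15 × (1 + 1/6.8) = 304.1 K.

T_H ≈ 304.1 K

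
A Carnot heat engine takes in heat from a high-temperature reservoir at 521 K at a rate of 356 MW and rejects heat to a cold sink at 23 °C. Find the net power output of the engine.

T_C = 23 °C → 23 + 273.15 = 296.15 K.
The Carnot efficiency is η = 1 − T_C/T_H = 1 − 296.15/521.00 = 0.4316.
W = η·Q_H = 0.4316 × 356 = 153.6 MW.

Ẇ ≈ 153.6 MW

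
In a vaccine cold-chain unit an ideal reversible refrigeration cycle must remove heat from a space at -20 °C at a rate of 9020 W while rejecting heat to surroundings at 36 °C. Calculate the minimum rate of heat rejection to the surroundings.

T_H = 36 °C → 36 + 273.15 = 309.15 K.
T_C = -20 °C → -20 + 273.15 = 253.15 K.
For a reversible cycle Q_H/Q_C = T_H/T_C, so Q_H = Q_C·T_H/T_C = 9020 × 309.15/253.15 = 11020 W.

Q̇_H ≈ 11020 W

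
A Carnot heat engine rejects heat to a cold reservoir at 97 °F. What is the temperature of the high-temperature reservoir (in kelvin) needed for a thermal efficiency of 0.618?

T_C = 97 °F → (97 − 32) × 5/9 = 36.11 °C = 309.26 K.
From η = 1 − T_C/T_H, solving for T_H gives T_H = T_C/(1 − η) = 309.26/(1 − 0.618) = 810 K.

T_H ≈ 810 K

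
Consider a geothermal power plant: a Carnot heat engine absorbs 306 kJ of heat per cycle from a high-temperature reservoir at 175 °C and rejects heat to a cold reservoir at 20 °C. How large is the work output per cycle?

T_H = 175 °C → 175 + 273.15 = 448.15 K.
T_C = 20 °C → 20 + 273.15 = 293.15 K.
Since the cycle is reversible, η = 1 − T_C/T_H = 1 − 293.15/448.15 = 0.3459.
W = η·Q_H = 0.3459 × 306 = 105.8 kJ.

W ≈ 105.8 kJ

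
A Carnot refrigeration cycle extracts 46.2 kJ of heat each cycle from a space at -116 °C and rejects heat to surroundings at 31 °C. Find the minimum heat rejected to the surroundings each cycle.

T_H = 31 °C → 31 + 273.15 = 304.15 K.
T_C = -116 °C → -116 + 273.15 = 157.15 K.
For a reversible cycle Q_H/Q_C = T_H/T_C, so Q_H = Q_C·T_H/T_C = 46.2 × 304.15/157.15 = 89.4 kJ.

Q_H ≈ 89.4 kJ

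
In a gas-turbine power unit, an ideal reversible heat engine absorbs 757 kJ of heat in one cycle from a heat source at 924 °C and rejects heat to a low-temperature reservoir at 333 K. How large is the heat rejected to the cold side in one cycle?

Q_C ≈ 211 kJ

T_H = 924 °C → 924 + 273.15 = 1197.15 K.
Since the cycle is reversible, η = 1 − T_C/T_H = 1 − 333.00/1197.15 = 0.7218.
For a reversible cycle Q_C/Q_H = T_C/T_H, so Q_C = 757 × 333.00/1197.15 = 211 kJ.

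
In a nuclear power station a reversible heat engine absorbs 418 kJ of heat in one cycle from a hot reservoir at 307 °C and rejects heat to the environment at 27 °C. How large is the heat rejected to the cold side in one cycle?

T_H = 307 °C → 307 + 273.15 = 580.15 K.
T_C = 27 °C → 27 + 273.15 = 300.15 K.
The Carnot efficiency is η = 1 − T_C/T_H = 1 − 300.15/580.15 = 0.4826.
For a reversible cycle Q_C/Q_H = T_C/T_H, so Q_C = 418 × 300.15/580.15 = 216.3 kJ.

Q_C ≈ 216.3 kJ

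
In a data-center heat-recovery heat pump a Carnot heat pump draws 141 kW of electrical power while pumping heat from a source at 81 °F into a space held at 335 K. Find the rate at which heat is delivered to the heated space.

Q̇_H ≈ 1364 kW

T_C = 81 °F → (81 − 32) × 5/9 = 27.22 °C = 300.37 K.
COP_HP = T_H/(T_H − T_C) = 335.00/34.63 = 9.6743.
Q_H = COP_HP · W = 9.6743 × 141 = 1364 kW.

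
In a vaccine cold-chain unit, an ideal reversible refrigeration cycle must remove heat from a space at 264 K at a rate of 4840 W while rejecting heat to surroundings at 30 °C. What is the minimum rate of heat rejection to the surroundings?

Q̇_H ≈ 5560 W

T_H = 30 °C → 30 + 273.15 = 303.15 K.
For a reversible cycle Q_H/Q_C = T_H/T_C, so Q_H = Q_C·T_H/T_C = 4840 × 303.15/264.00 = 5560 W.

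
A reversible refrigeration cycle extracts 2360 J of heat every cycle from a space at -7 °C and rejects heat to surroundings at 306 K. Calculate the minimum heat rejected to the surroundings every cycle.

T_C = -7 °C → -7 + 273.15 = 266.15 K.
For a reversible cycle Q_H/Q_C = T_H/T_C, so Q_H = Q_C·T_H/T_C = 2360 × 306.00/266.15 = 2713 J.

Q_H ≈ 2713 J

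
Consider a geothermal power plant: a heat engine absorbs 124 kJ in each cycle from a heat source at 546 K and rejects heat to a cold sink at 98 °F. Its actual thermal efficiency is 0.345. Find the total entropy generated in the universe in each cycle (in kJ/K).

ΔS_univ ≈ 0.0350 kJ/K

T_C = 98 °F → (98 − 32) × 5/9 = 36.67 °C = 309.82 K.
W = η·Q_H = 0.345 × 124 = 42.78 kJ, so Q_C = Q_H − W = 81.22 kJ.
Reservoir entropy changes: ΔS_H = −Q_H/T_H = −124/546.00 = -0.2271 kJ/K and ΔS_C = +Q_C/T_C = 81.22/309.82 = 0.2622 kJ/K.
ΔS_univ = −Q_H/T_H + Q_C/T_C = 0.0350 kJ/K (> 0, since η = 0.345 < η_Carnot = 0.433).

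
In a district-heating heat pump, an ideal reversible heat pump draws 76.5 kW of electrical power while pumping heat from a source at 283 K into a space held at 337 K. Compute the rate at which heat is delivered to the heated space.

For a reversible heat pump, COP_HP = T_H/(T_H − T_C) = 337.00/54.00 = 6.2407.
Q_H = COP_HP · W = 6.2407 × 76.5 = 477 kW.

Q̇_H ≈ 477 kW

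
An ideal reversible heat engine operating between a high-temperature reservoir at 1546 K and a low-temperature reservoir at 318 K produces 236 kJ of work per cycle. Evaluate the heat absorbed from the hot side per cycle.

Q_H ≈ 297.1 kJ

The Carnot efficiency is η = 1 − T_C/T_H = 1 − 318.00/1546.00 = 0.7943.
Q_H = W/η = 236/0.7943 = 297.1 kJ.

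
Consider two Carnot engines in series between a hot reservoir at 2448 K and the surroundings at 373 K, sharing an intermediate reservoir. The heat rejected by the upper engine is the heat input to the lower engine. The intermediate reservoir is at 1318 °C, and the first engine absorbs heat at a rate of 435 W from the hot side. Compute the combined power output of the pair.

Ẇ_total ≈ 369 W

Two reversible stages in series are equivalent to a single Carnot engine between T_H and T_C, so η_total = 1 − T_C/T_H = 1 − 373.00/2448.00 = 0.8476.
W_total = η_total · Q_H = 0.8476 × 435 = 369 W.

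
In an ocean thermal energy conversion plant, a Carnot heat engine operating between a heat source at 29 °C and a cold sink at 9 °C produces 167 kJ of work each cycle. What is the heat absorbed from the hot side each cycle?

T_H = 29 °C → 29 + 273.15 = 302.15 K.
T_C = 9 °C → 9 + 273.15 = 282.15 K.
The Carnot efficiency is η = 1 − T_C/T_H = 1 − 282.15/302.15 = 0.0662.
Q_H = W/η = 167/0.0662 = 2520 kJ.

Q_H ≈ 2520 kJ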